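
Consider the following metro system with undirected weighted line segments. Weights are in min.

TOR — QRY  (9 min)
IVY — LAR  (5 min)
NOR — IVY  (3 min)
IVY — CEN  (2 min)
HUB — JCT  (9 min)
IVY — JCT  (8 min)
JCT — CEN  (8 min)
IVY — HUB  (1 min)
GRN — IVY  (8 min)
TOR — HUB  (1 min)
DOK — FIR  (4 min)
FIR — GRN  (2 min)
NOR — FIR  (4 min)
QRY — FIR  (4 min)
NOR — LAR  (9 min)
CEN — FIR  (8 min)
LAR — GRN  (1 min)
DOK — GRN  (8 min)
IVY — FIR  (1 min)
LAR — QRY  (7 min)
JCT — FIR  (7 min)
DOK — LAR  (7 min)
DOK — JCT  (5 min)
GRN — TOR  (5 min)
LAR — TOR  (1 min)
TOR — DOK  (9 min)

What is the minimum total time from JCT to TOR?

Shortest distances from JCT:
JCT: 0
DOK: 5  (via JCT)
FIR: 7  (via JCT)
IVY: 8  (via JCT)
CEN: 8  (via JCT)
GRN: 9  (via FIR)
HUB: 9  (via JCT)
TOR: 10  (via HUB)
Shortest route: JCT → HUB → TOR = 10 min.

10 min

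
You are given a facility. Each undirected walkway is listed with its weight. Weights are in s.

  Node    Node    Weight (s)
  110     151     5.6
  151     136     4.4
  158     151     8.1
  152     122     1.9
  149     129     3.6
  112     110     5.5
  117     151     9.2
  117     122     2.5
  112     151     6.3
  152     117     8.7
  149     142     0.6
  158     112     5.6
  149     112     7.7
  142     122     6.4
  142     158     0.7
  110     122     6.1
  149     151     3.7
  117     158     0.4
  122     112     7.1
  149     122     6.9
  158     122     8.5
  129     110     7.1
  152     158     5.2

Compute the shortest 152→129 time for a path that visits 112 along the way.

19.5 s

Shortest 152→112: 152 → 122 → 112 = 9
Shortest 112→129: 112 → 158 → 142 → 149 → 129 = 10.5
Total via 112: 9 + 10.5 = 19.5 s.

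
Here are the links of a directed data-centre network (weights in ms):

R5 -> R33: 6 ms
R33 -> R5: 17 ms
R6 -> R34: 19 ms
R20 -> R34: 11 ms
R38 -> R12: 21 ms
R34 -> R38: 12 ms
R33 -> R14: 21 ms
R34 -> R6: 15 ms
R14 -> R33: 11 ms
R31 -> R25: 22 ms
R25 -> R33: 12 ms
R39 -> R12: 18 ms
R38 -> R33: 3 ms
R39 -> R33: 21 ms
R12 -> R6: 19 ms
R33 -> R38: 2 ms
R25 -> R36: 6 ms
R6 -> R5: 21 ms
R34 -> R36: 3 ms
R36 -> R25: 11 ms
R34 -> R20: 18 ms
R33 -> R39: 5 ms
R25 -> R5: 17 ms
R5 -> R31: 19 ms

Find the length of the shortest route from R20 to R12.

Shortest distances from R20:
R20: 0
R34: 11  (via R20)
R36: 14  (via R34)
R38: 23  (via R34)
R25: 25  (via R36)
R33: 26  (via R38)
R6: 26  (via R34)
R39: 31  (via R33)
R5: 42  (via R25)
R12: 44  (via R38)
Shortest route: R20–R34–R38–R12 = 44 ms.

44 ms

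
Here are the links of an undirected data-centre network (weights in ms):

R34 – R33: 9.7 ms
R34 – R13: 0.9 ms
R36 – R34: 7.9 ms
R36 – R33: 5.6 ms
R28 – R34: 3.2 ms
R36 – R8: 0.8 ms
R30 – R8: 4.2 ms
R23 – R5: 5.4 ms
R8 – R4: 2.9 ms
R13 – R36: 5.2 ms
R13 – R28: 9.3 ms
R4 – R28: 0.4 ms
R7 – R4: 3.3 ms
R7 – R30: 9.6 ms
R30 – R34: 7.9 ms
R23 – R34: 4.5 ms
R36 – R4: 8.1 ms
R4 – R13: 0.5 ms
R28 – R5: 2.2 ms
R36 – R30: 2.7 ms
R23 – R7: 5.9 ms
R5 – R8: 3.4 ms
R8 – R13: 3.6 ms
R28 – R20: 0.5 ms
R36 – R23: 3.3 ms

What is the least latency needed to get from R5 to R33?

Running Dijkstra from R5:
R5: 0
R28: 2.2  (via R5)
R4: 2.6  (via R28)
R20: 2.7  (via R28)
R13: 3.1  (via R4)
R8: 3.4  (via R5)
R34: 4  (via R13)
R36: 4.2  (via R8)
R23: 5.4  (via R5)
R7: 5.9  (via R4)
R30: 6.9  (via R36)
R33: 9.8  (via R36)
Shortest route: R5–R8–R36–R33 = 9.8 ms.

9.8 ms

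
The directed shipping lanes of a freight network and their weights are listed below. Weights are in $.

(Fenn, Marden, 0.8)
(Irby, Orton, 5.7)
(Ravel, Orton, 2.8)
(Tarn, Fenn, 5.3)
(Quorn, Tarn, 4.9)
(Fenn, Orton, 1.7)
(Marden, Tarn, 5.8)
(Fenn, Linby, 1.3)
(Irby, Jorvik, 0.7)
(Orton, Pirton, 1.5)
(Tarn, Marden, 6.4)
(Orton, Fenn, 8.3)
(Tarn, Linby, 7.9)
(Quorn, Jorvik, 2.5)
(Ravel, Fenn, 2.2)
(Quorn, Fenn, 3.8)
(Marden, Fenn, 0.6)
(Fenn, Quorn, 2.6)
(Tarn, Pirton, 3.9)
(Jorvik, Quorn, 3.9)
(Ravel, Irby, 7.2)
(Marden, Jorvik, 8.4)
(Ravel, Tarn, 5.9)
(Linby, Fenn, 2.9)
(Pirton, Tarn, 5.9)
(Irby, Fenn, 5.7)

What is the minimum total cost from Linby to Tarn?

Candidate routes:
Linby → Fenn → Marden → Tarn: 2.9+0.8+5.8 = 9.5
Linby → Fenn → Quorn → Tarn: 2.9+2.6+4.9 = 10.4
Linby → Fenn → Orton → Pirton → Tarn: 2.9+1.7+1.5+5.9 = 12
Cheapest is Linby → Fenn → Marden → Tarn at $9.5.

$9.5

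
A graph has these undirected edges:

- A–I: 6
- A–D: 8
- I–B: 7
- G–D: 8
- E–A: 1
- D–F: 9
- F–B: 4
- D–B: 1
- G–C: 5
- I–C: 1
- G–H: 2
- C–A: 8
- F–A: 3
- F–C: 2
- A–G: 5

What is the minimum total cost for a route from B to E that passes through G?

Best B to G: B → D → G costing 9
Best G to E: G → A → E costing 6
Total via G: 9 + 6 = 15.

15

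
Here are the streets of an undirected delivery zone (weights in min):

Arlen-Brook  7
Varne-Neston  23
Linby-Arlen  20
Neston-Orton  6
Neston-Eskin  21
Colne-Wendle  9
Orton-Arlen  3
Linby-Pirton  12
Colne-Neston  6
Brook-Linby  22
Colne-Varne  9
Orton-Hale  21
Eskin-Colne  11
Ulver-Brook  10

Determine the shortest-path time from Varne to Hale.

42 min

Shortest distances from Varne:
Varne: 0
Colne: 9  (via Varne)
Neston: 15  (via Colne)
Wendle: 18  (via Colne)
Eskin: 20  (via Colne)
Orton: 21  (via Neston)
Arlen: 24  (via Orton)
Brook: 31  (via Arlen)
Ulver: 41  (via Brook)
Hale: 42  (via Orton)
Shortest route: Varne–Colne–Neston–Orton–Hale = 42 min.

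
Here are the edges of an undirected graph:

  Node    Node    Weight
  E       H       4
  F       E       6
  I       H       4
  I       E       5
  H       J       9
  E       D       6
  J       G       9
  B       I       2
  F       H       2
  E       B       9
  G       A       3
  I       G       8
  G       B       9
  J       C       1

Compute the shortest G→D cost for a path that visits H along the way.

Shortest G→H: G–I–H = 12
Best H to D: H–E–D costing 10
Total via H: 12 + 10 = 22.

22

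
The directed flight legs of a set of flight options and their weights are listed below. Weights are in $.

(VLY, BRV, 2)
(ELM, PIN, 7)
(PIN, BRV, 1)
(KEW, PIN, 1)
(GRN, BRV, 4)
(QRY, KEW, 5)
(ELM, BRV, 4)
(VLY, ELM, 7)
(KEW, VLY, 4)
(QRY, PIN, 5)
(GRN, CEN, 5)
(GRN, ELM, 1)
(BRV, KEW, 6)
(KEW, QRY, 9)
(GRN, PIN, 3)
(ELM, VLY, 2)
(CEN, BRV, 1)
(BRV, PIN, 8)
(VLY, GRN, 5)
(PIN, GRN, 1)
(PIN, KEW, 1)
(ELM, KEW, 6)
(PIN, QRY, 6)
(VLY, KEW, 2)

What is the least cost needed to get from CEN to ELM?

$10

Compare a few routes:
CEN–BRV–KEW–PIN–GRN–ELM: 1+6+1+1+1 = 10
CEN–BRV–KEW–VLY–GRN–ELM: 1+6+4+5+1 = 17
CEN–BRV–PIN–GRN–ELM: 1+8+1+1 = 11
The minimum is $10 via CEN–BRV–KEW–PIN–GRN–ELM.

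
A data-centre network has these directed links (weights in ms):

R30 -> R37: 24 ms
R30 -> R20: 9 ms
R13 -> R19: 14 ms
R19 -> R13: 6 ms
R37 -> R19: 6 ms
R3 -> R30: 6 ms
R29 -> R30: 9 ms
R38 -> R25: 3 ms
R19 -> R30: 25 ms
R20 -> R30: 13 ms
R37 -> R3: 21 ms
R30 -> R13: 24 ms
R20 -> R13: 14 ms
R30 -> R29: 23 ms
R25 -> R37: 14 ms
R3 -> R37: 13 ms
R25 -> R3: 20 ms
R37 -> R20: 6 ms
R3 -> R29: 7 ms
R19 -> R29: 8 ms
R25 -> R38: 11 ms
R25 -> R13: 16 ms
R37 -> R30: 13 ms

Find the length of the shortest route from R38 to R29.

30 ms

Enumerating some paths:
R38–R25–R3–R29: 3+20+7 = 30
R38–R25–R37–R19–R29: 3+14+6+8 = 31
The minimum is 30 ms via R38–R25–R3–R29.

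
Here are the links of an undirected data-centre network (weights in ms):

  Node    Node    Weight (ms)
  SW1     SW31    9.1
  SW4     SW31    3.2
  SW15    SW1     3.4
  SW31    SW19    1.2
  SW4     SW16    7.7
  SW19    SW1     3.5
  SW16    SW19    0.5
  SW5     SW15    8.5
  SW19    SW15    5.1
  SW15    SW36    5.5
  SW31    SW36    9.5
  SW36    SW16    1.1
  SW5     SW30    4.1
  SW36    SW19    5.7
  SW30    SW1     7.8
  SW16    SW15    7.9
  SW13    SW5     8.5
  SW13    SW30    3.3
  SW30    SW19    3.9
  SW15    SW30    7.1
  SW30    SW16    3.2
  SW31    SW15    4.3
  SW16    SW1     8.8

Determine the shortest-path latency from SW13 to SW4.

Running Dijkstra from SW13:
SW13: 0
SW30: 3.3  (via SW13)
SW16: 6.5  (via SW30)
SW19: 7  (via SW16)
SW5: 7.4  (via SW30)
SW36: 7.6  (via SW16)
SW31: 8.2  (via SW19)
SW15: 10.4  (via SW30)
SW1: 10.5  (via SW19)
SW4: 11.4  (via SW31)
Shortest route: SW13–SW30–SW16–SW19–SW31–SW4 = 11.4 ms.

11.4 ms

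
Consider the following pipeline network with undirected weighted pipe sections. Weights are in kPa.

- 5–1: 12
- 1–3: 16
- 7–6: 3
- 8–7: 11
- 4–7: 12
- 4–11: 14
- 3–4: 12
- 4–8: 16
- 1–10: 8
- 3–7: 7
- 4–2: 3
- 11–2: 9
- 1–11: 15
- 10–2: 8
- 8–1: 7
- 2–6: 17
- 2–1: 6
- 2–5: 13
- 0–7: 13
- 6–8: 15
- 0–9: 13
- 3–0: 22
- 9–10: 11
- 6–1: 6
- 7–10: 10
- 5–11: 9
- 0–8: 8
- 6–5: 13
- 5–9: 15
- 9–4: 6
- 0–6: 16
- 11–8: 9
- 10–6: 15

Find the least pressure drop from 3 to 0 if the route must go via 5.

Best 3 to 5: 3–7–6–5 costing 23
Best 5 to 0: 5–11–8–0 costing 26
Total via 5: 23 + 26 = 49 kPa.

49 kPa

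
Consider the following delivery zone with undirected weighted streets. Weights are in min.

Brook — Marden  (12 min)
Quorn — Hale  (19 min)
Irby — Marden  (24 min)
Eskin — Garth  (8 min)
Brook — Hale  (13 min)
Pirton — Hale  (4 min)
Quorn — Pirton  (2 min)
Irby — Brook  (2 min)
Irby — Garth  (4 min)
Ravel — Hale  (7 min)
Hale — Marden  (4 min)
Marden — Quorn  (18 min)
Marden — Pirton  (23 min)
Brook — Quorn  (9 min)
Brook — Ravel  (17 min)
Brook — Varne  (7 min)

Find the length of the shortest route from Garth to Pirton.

Compare a few routes:
Garth → Irby → Brook → Quorn → Pirton: 4+2+9+2 = 17
Garth → Irby → Brook → Hale → Pirton: 4+2+13+4 = 23
Cheapest is Garth → Irby → Brook → Quorn → Pirton at 17 min.

17 min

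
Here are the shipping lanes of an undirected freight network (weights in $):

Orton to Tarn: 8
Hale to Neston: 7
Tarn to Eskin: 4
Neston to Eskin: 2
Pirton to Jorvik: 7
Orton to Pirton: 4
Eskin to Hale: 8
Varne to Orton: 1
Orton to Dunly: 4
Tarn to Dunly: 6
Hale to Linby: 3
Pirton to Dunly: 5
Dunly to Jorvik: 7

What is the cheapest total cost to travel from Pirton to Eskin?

Compare a few routes:
Pirton - Orton - Tarn - Eskin: 4+8+4 = 16
Pirton - Dunly - Tarn - Eskin: 5+6+4 = 15
Cheapest is Pirton - Dunly - Tarn - Eskin at $15.

$15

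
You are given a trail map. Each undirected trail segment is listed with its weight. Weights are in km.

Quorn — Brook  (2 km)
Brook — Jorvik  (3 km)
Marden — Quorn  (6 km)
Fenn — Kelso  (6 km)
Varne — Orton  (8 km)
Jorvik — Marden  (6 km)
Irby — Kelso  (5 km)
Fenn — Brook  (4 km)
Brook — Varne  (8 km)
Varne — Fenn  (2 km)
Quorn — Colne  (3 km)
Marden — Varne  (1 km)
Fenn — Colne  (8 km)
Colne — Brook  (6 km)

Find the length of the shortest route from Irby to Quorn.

Enumerating some paths:
Irby → Kelso → Fenn → Colne → Quorn: 5+6+8+3 = 22
Irby → Kelso → Fenn → Brook → Quorn: 5+6+4+2 = 17
Irby → Kelso → Fenn → Varne → Marden → Quorn: 5+6+2+1+6 = 20
Cheapest is Irby → Kelso → Fenn → Brook → Quorn at 17 km.

17 km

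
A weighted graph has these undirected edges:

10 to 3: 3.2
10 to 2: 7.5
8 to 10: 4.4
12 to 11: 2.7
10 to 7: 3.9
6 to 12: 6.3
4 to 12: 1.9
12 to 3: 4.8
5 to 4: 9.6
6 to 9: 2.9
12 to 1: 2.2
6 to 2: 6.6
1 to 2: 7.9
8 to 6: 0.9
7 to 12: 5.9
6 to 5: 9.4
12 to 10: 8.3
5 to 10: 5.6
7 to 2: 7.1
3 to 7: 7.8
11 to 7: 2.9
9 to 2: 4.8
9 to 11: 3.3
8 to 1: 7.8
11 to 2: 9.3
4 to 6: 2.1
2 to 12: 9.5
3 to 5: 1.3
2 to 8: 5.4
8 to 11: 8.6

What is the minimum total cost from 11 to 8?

Compare a few routes:
11–8: 8.6 = 8.6
11–12–4–6–8: 2.7+1.9+2.1+0.9 = 7.6
11–9–6–8: 3.3+2.9+0.9 = 7.1
The minimum is 7.1 via 11–9–6–8.

7.1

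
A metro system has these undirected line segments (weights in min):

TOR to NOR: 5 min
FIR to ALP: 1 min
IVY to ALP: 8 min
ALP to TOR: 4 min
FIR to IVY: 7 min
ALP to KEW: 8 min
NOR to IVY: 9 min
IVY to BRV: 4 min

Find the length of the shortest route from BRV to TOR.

16 min

Enumerating some paths:
BRV–IVY–NOR–TOR: 4+9+5 = 18
BRV–IVY–ALP–TOR: 4+8+4 = 16
The minimum is 16 min via BRV–IVY–ALP–TOR.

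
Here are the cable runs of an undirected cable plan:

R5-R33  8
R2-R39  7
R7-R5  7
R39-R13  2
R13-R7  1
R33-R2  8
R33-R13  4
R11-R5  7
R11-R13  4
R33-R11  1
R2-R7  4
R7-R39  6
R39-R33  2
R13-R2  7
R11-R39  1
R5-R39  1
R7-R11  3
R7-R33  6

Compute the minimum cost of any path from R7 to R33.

4

Shortest distances from R7:
R7: 0
R13: 1  (via R7)
R39: 3  (via R13)
R11: 3  (via R7)
R33: 4  (via R11)
Shortest route: R7 → R11 → R33 = 4.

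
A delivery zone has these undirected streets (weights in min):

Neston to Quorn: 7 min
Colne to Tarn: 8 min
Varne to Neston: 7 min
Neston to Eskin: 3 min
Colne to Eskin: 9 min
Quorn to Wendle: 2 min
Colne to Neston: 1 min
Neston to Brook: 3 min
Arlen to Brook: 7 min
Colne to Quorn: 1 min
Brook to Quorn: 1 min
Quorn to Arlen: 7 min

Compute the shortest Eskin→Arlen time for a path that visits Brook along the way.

13 min

Shortest Eskin→Brook: Eskin → Neston → Brook = 6
Best Brook to Arlen: Brook → Arlen costing 7
Total via Brook: 6 + 7 = 13 min.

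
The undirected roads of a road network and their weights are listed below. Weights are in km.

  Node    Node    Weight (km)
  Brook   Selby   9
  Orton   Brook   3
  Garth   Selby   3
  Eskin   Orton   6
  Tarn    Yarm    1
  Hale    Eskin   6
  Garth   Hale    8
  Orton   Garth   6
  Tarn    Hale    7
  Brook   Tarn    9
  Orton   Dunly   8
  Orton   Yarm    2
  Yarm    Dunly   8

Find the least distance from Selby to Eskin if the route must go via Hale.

17 km

Best Selby to Hale: Selby–Garth–Hale costing 11
Best Hale to Eskin: Hale–Eskin costing 6
Total via Hale: 11 + 6 = 17 km.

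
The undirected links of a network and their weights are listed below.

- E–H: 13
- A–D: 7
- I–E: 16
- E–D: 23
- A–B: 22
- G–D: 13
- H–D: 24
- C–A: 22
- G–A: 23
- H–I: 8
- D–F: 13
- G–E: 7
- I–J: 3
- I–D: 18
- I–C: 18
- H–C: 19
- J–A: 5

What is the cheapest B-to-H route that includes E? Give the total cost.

Best B to E: B → A → J → I → E costing 46
Best E to H: E → H costing 13
Total via E: 46 + 13 = 59.

59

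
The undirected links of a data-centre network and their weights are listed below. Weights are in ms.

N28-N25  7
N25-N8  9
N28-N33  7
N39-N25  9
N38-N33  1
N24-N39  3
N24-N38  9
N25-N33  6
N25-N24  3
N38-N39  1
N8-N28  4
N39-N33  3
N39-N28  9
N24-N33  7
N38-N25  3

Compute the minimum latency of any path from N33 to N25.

4 ms

Running Dijkstra from N33:
N33: 0
N38: 1  (via N33)
N39: 2  (via N38)
N25: 4  (via N38)
Shortest route: N33–N38–N25 = 4 ms.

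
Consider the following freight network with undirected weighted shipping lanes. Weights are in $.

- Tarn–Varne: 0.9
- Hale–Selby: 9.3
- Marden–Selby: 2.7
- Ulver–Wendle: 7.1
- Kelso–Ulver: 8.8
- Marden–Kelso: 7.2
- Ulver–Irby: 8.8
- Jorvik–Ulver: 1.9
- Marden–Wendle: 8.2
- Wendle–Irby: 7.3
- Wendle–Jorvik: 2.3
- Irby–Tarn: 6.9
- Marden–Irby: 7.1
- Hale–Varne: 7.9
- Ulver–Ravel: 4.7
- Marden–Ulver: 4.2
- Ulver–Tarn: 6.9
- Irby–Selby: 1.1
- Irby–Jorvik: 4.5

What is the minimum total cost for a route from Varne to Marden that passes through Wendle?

$20.2

Shortest Varne→Wendle: Varne–Tarn–Ulver–Jorvik–Wendle = 12
Shortest Wendle→Marden: Wendle–Marden = 8.2
Total via Wendle: 12 + 8.2 = $20.2.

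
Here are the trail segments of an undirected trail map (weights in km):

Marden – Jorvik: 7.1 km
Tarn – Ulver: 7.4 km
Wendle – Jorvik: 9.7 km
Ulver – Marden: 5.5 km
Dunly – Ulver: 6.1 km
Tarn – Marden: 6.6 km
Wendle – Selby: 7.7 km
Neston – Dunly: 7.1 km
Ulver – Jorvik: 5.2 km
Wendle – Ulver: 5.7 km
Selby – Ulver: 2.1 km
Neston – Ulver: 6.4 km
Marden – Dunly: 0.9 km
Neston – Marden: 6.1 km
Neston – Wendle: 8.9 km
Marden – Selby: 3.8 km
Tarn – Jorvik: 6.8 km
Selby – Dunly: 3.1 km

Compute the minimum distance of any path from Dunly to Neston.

Shortest distances from Dunly:
Dunly: 0
Marden: 0.9  (via Dunly)
Selby: 3.1  (via Dunly)
Ulver: 5.2  (via Selby)
Neston: 7  (via Marden)
Shortest route: Dunly–Marden–Neston = 7 km.

7 km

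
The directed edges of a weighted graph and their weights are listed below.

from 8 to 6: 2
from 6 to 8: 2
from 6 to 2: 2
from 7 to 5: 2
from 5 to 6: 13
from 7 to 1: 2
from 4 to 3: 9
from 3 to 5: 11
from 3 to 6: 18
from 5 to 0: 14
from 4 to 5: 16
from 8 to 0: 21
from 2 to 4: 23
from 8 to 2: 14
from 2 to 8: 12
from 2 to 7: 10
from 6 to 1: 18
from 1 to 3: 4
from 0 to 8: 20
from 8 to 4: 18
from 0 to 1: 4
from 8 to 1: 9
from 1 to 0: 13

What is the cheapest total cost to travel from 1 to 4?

Settle nodes by increasing distance from 1:
1: 0
3: 4  (via 1)
0: 13  (via 1)
5: 15  (via 3)
6: 22  (via 3)
2: 24  (via 6)
8: 24  (via 6)
7: 34  (via 2)
4: 42  (via 8)
Shortest route: 1–3–6–8–4 = 42.

42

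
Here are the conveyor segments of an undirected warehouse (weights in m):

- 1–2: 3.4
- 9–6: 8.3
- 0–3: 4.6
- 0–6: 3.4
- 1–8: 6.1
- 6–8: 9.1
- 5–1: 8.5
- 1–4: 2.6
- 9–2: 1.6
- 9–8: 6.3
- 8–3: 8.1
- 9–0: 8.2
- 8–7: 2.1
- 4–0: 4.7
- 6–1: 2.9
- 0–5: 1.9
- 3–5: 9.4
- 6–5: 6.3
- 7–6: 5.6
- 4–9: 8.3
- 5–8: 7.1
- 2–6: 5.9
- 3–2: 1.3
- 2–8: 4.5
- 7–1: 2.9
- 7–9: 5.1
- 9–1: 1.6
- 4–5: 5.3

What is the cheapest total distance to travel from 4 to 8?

Running Dijkstra from 4:
4: 0
1: 2.6  (via 4)
9: 4.2  (via 1)
0: 4.7  (via 4)
5: 5.3  (via 4)
6: 5.5  (via 1)
7: 5.5  (via 1)
2: 5.8  (via 9)
3: 7.1  (via 2)
8: 7.6  (via 7)
Shortest route: 4–1–7–8 = 7.6 m.

7.6 m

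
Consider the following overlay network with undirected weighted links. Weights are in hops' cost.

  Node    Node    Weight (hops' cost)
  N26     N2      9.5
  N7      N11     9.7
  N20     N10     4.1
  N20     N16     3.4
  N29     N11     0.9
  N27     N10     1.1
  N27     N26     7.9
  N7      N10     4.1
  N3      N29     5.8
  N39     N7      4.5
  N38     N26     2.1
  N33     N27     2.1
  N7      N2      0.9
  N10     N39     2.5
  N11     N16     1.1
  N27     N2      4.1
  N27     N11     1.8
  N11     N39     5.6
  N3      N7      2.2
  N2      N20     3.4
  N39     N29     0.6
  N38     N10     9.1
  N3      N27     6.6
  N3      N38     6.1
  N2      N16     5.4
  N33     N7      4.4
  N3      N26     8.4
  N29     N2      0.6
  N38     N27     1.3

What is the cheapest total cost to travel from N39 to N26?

6.7 hops' cost

Settle nodes by increasing distance from N39:
N39: 0
N29: 0.6  (via N39)
N2: 1.2  (via N29)
N11: 1.5  (via N29)
N7: 2.1  (via N2)
N10: 2.5  (via N39)
N16: 2.6  (via N11)
N27: 3.3  (via N11)
N3: 4.3  (via N7)
N38: 4.6  (via N27)
N20: 4.6  (via N2)
N33: 5.4  (via N27)
N26: 6.7  (via N38)
Shortest route: N39–N29–N11–N27–N38–N26 = 6.7 hops' cost.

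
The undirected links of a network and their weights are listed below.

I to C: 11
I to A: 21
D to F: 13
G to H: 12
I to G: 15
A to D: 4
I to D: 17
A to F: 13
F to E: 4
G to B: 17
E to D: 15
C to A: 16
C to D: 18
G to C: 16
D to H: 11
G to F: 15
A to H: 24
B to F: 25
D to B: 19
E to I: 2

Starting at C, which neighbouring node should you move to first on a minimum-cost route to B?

Compare a few routes:
C - G - B: 16+17 = 33
C - D - B: 18+19 = 37
C - A - D - B: 16+4+19 = 39
C - I - E - F - B: 11+2+4+25 = 42
Cheapest is C - G - B at 33.
So from C the first move is to G.

G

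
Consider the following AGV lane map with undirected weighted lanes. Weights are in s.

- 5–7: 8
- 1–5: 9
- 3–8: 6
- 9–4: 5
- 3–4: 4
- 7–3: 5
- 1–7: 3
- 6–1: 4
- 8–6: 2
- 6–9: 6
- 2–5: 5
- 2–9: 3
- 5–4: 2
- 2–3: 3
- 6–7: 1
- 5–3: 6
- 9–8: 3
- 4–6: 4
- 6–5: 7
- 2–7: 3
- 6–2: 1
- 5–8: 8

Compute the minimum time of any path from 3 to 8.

6 s

Candidate routes:
3 - 7 - 6 - 8: 5+1+2 = 8
3 - 8: 6 = 6
The minimum is 6 s via 3 - 8.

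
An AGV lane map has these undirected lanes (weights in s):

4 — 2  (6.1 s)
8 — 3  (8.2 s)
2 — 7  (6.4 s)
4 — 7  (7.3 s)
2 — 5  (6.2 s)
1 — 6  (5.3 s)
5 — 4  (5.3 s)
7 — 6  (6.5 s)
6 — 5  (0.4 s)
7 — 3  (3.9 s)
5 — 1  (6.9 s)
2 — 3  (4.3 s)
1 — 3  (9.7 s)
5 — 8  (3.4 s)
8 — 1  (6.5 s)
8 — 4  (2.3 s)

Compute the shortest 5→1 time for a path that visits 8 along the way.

Shortest 5→8: 5–8 = 3.4
Shortest 8→1: 8–1 = 6.5
Total via 8: 3.4 + 6.5 = 9.9 s.

9.9 s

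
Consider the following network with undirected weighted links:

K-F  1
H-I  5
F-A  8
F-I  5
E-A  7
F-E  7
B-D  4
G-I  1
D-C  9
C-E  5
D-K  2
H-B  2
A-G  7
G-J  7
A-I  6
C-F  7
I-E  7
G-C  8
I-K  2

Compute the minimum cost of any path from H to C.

14

Enumerating some paths:
H–B–D–C: 2+4+9 = 15
H–I–K–F–C: 5+2+1+7 = 15
H–I–G–C: 5+1+8 = 14
Cheapest is H–I–G–C at 14.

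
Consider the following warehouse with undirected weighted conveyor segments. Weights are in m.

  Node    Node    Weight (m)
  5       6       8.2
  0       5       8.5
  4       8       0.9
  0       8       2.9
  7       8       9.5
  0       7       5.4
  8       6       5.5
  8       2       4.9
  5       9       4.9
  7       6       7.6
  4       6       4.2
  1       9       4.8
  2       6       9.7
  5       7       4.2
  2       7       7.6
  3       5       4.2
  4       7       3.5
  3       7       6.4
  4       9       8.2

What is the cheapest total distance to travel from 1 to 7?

13.9 m

Settle nodes by increasing distance from 1:
1: 0
9: 4.8  (via 1)
5: 9.7  (via 9)
4: 13  (via 9)
3: 13.9  (via 5)
7: 13.9  (via 5)
Shortest route: 1–9–5–7 = 13.9 m.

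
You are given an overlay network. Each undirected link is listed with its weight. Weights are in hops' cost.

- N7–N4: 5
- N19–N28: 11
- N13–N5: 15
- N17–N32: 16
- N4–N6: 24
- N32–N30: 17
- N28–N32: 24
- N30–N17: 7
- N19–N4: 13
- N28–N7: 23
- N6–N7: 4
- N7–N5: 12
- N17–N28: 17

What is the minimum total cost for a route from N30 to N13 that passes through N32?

91 hops' cost

Best N30 to N32: N30–N32 costing 17
Shortest N32→N13: N32–N28–N7–N5–N13 = 74
Total via N32: 17 + 74 = 91 hops' cost.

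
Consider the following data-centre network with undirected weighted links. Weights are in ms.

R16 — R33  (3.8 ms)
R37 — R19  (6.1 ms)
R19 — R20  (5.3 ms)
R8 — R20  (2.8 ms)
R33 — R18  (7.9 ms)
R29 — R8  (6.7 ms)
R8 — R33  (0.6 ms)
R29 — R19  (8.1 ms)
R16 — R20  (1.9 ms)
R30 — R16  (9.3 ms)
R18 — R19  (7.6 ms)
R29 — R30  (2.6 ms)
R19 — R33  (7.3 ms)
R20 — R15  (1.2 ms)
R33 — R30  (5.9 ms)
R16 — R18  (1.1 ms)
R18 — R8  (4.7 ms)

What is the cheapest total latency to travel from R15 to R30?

10.5 ms

Candidate routes:
R15 → R20 → R8 → R33 → R30: 1.2+2.8+0.6+5.9 = 10.5
R15 → R20 → R16 → R30: 1.2+1.9+9.3 = 12.4
Cheapest is R15 → R20 → R8 → R33 → R30 at 10.5 ms.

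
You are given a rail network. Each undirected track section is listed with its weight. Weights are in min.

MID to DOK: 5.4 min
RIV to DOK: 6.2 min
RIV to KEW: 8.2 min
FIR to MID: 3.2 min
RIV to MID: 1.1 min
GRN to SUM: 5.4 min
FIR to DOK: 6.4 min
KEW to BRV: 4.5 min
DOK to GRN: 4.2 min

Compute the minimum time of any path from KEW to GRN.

18.6 min

Shortest distances from KEW:
KEW: 0
BRV: 4.5  (via KEW)
RIV: 8.2  (via KEW)
MID: 9.3  (via RIV)
FIR: 12.5  (via MID)
DOK: 14.4  (via RIV)
GRN: 18.6  (via DOK)
Shortest route: KEW–RIV–DOK–GRN = 18.6 min.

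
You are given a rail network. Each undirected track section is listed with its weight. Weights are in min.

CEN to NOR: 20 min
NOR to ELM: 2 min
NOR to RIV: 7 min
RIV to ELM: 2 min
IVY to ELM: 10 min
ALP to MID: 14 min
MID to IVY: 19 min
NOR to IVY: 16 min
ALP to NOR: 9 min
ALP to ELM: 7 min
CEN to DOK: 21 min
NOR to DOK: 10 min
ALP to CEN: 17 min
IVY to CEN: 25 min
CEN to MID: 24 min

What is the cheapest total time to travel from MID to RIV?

Running Dijkstra from MID:
MID: 0
ALP: 14  (via MID)
IVY: 19  (via MID)
ELM: 21  (via ALP)
RIV: 23  (via ELM)
Shortest route: MID → ALP → ELM → RIV = 23 min.

23 min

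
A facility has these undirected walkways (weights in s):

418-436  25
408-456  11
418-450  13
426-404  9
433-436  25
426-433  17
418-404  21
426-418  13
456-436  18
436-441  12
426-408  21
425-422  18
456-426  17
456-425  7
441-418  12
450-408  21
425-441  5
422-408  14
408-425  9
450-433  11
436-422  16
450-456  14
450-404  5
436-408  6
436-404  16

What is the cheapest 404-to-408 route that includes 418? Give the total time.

44 s

Best 404 to 418: 404 → 450 → 418 costing 18
Shortest 418→408: 418 → 441 → 425 → 408 = 26
Total via 418: 18 + 26 = 44 s.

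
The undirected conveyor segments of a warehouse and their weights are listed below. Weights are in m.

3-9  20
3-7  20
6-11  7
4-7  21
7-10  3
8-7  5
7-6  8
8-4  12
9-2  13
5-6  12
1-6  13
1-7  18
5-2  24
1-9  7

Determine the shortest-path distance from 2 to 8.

Settle nodes by increasing distance from 2:
2: 0
9: 13  (via 2)
1: 20  (via 9)
5: 24  (via 2)
3: 33  (via 9)
6: 33  (via 1)
7: 38  (via 1)
11: 40  (via 6)
10: 41  (via 7)
8: 43  (via 7)
Shortest route: 2 → 9 → 1 → 7 → 8 = 43 m.

43 m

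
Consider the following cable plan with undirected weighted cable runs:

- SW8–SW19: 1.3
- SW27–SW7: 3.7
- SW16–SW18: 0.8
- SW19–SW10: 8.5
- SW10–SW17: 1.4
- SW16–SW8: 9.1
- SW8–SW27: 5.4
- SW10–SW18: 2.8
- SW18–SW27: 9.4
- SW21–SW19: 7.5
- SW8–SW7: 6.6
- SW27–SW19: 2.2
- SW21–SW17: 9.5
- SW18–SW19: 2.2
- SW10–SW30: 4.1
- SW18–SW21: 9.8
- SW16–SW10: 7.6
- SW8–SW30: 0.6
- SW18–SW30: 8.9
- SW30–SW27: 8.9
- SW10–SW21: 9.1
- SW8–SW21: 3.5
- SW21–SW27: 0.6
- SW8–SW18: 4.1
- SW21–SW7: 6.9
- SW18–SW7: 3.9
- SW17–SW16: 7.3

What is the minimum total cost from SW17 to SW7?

8.1

Candidate routes:
SW17 - SW10 - SW18 - SW19 - SW27 - SW7: 1.4+2.8+2.2+2.2+3.7 = 12.3
SW17 - SW10 - SW18 - SW7: 1.4+2.8+3.9 = 8.1
SW17 - SW16 - SW18 - SW7: 7.3+0.8+3.9 = 12
Cheapest is SW17 - SW10 - SW18 - SW7 at 8.1.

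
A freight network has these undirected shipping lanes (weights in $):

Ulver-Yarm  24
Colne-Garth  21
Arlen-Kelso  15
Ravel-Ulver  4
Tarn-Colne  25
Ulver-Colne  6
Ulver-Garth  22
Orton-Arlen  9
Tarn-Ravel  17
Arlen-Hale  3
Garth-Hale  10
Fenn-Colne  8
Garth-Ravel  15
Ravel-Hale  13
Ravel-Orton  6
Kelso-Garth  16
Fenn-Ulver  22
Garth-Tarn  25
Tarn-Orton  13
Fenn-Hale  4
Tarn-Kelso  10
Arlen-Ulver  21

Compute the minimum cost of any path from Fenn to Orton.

$16

Enumerating some paths:
Fenn → Hale → Arlen → Orton: 4+3+9 = 16
Fenn → Colne → Ulver → Ravel → Orton: 8+6+4+6 = 24
Fenn → Hale → Ravel → Orton: 4+13+6 = 23
Cheapest is Fenn → Hale → Arlen → Orton at $16.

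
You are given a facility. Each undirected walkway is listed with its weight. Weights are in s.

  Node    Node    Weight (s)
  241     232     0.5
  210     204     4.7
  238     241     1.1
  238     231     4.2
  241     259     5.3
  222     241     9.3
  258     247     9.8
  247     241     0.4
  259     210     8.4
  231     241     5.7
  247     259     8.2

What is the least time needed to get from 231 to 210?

19 s

Compare a few routes:
231 - 238 - 241 - 259 - 210: 4.2+1.1+5.3+8.4 = 19
231 - 241 - 259 - 210: 5.7+5.3+8.4 = 19.4
Cheapest is 231 - 238 - 241 - 259 - 210 at 19 s.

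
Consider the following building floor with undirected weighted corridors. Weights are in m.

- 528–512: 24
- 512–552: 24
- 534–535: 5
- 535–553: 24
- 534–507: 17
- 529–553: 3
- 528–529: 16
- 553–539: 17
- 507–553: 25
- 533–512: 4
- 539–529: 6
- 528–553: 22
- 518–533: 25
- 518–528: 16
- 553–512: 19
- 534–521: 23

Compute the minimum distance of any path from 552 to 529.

46 m

Shortest distances from 552:
552: 0
512: 24  (via 552)
533: 28  (via 512)
553: 43  (via 512)
529: 46  (via 553)
Shortest route: 552–512–553–529 = 46 m.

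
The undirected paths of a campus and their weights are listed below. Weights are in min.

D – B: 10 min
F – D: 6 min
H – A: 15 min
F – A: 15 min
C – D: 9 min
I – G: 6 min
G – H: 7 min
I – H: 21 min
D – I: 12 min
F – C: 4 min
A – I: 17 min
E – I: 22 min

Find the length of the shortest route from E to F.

Enumerating some paths:
E–I–D–F: 22+12+6 = 40
E–I–D–C–F: 22+12+9+4 = 47
The minimum is 40 min via E–I–D–F.

40 min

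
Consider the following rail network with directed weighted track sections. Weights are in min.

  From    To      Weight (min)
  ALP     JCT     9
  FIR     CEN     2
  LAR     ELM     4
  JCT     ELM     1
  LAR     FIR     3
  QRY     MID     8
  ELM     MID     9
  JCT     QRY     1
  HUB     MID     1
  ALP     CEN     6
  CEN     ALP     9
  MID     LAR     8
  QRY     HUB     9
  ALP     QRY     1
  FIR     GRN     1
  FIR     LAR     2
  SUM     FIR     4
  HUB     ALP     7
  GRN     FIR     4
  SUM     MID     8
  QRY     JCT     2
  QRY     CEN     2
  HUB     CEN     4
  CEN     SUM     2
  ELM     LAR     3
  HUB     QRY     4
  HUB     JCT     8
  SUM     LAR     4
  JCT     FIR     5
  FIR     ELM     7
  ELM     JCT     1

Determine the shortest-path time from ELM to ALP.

13 min

Shortest distances from ELM:
ELM: 0
JCT: 1  (via ELM)
QRY: 2  (via JCT)
LAR: 3  (via ELM)
CEN: 4  (via QRY)
SUM: 6  (via CEN)
FIR: 6  (via JCT)
GRN: 7  (via FIR)
MID: 9  (via ELM)
HUB: 11  (via QRY)
ALP: 13  (via CEN)
Shortest route: ELM–JCT–QRY–CEN–ALP = 13 min.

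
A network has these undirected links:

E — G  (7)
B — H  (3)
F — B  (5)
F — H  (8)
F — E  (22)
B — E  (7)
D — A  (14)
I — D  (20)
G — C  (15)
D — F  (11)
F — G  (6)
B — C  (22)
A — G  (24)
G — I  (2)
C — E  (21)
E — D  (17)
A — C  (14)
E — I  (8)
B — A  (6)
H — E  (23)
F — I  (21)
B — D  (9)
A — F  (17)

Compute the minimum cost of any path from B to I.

Compare a few routes:
B - E - I: 7+8 = 15
B - F - G - I: 5+6+2 = 13
Cheapest is B - F - G - I at 13.

13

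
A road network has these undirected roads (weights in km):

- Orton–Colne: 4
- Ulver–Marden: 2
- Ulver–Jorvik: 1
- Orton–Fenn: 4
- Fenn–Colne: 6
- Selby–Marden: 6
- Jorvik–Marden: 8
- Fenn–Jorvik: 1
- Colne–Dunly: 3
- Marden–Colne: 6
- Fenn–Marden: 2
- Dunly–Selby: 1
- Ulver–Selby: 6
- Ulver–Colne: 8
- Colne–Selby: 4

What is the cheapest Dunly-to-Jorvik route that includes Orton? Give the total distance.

12 km

Best Dunly to Orton: Dunly → Colne → Orton costing 7
Shortest Orton→Jorvik: Orton → Fenn → Jorvik = 5
Total via Orton: 7 + 5 = 12 km.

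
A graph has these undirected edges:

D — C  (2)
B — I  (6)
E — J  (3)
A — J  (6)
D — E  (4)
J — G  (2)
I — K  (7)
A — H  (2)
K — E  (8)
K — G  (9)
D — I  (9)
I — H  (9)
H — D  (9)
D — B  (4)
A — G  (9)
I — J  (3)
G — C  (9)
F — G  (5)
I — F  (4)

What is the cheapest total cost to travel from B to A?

15

Shortest distances from B:
B: 0
D: 4  (via B)
C: 6  (via D)
I: 6  (via B)
E: 8  (via D)
J: 9  (via I)
F: 10  (via I)
G: 11  (via J)
H: 13  (via D)
K: 13  (via I)
A: 15  (via J)
Shortest route: B–I–J–A = 15.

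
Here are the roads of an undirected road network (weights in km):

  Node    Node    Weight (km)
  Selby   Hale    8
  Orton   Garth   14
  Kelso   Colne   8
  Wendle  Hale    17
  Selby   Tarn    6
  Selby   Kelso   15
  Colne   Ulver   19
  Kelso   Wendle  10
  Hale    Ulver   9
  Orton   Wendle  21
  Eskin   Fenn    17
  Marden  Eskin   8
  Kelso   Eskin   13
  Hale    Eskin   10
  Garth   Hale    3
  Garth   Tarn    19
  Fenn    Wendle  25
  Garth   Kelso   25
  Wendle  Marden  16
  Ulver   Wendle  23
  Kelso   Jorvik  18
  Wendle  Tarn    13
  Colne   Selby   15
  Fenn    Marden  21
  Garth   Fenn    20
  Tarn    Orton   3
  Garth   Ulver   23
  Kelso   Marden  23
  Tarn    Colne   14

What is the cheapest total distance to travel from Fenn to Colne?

Running Dijkstra from Fenn:
Fenn: 0
Eskin: 17  (via Fenn)
Garth: 20  (via Fenn)
Marden: 21  (via Fenn)
Hale: 23  (via Garth)
Wendle: 25  (via Fenn)
Kelso: 30  (via Eskin)
Selby: 31  (via Hale)
Ulver: 32  (via Hale)
Orton: 34  (via Garth)
Tarn: 37  (via Selby)
Colne: 38  (via Kelso)
Shortest route: Fenn → Eskin → Kelso → Colne = 38 km.

38 km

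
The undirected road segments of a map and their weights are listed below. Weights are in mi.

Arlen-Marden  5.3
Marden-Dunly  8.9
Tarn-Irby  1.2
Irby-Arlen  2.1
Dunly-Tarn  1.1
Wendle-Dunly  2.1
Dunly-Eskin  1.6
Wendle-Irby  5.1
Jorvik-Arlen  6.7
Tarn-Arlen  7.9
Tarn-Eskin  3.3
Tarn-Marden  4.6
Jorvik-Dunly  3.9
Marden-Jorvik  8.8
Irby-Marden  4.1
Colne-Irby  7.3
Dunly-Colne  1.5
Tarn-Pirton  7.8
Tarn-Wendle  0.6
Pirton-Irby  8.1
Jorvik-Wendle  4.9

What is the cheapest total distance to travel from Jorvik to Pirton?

12.8 mi

Enumerating some paths:
Jorvik–Dunly–Tarn–Irby–Pirton: 3.9+1.1+1.2+8.1 = 14.3
Jorvik–Wendle–Tarn–Pirton: 4.9+0.6+7.8 = 13.3
Jorvik–Dunly–Wendle–Tarn–Pirton: 3.9+2.1+0.6+7.8 = 14.4
Jorvik–Dunly–Tarn–Pirton: 3.9+1.1+7.8 = 12.8
Cheapest is Jorvik–Dunly–Tarn–Pirton at 12.8 mi.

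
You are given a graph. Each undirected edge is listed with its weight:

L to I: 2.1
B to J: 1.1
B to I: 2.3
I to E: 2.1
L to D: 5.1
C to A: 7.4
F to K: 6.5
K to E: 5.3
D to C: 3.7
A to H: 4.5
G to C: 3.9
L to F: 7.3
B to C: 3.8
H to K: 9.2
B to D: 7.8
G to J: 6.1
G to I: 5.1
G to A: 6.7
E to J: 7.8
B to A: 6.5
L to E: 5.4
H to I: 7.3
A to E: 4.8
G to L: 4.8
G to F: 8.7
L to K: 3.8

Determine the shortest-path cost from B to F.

Compare a few routes:
B - I - G - F: 2.3+5.1+8.7 = 16.1
B - I - L - K - F: 2.3+2.1+3.8+6.5 = 14.7
B - J - G - F: 1.1+6.1+8.7 = 15.9
B - I - L - F: 2.3+2.1+7.3 = 11.7
Cheapest is B - I - L - F at 11.7.

11.7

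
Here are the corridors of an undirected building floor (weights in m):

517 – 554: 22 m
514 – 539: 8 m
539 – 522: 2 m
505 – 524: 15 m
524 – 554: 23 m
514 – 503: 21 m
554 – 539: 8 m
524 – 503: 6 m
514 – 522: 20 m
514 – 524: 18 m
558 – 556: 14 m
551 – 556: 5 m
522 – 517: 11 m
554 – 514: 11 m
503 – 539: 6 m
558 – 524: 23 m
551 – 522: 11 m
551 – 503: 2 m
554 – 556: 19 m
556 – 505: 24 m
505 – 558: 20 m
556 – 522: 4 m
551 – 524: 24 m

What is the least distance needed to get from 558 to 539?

20 m

Candidate routes:
558 → 556 → 551 → 503 → 539: 14+5+2+6 = 27
558 → 524 → 503 → 539: 23+6+6 = 35
558 → 556 → 522 → 539: 14+4+2 = 20
558 → 556 → 551 → 522 → 539: 14+5+11+2 = 32
The minimum is 20 m via 558 → 556 → 522 → 539.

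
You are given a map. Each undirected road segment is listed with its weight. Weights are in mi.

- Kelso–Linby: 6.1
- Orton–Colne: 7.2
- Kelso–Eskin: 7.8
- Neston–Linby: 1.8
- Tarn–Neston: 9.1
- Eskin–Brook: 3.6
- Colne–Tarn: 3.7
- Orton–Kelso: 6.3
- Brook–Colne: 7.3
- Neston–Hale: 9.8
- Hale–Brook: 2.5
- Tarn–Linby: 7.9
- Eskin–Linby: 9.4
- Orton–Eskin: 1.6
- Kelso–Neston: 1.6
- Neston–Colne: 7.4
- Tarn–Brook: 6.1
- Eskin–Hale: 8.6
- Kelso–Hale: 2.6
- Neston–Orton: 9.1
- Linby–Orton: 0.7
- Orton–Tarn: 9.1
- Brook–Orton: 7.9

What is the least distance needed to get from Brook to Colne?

Enumerating some paths:
Brook - Hale - Kelso - Neston - Colne: 2.5+2.6+1.6+7.4 = 14.1
Brook - Eskin - Orton - Colne: 3.6+1.6+7.2 = 12.4
Brook - Tarn - Colne: 6.1+3.7 = 9.8
Brook - Colne: 7.3 = 7.3
The minimum is 7.3 mi via Brook - Colne.

7.3 mi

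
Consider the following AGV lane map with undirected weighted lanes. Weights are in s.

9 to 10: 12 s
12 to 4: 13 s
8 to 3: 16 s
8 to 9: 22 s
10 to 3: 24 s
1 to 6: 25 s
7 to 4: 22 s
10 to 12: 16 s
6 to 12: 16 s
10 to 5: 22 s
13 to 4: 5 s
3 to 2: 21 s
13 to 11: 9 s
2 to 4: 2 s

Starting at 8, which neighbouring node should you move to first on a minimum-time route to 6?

9

Candidate routes:
8 → 3 → 10 → 12 → 6: 16+24+16+16 = 72
8 → 3 → 2 → 4 → 12 → 6: 16+21+2+13+16 = 68
8 → 9 → 10 → 12 → 6: 22+12+16+16 = 66
8 → 9 → 10 → 3 → 2 → 4 → 12 → 6: 22+12+24+21+2+13+16 = 110
Cheapest is 8 → 9 → 10 → 12 → 6 at 66 s.
So from 8 the first move is to 9.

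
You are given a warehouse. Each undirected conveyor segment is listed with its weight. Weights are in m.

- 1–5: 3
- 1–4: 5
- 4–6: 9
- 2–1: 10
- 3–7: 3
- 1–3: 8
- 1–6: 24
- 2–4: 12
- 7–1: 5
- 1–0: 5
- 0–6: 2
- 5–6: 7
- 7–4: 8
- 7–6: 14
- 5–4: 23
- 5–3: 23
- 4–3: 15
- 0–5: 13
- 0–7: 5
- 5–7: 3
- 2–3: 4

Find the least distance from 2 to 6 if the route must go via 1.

17 m

Best 2 to 1: 2–1 costing 10
Shortest 1→6: 1–0–6 = 7
Total via 1: 10 + 7 = 17 m.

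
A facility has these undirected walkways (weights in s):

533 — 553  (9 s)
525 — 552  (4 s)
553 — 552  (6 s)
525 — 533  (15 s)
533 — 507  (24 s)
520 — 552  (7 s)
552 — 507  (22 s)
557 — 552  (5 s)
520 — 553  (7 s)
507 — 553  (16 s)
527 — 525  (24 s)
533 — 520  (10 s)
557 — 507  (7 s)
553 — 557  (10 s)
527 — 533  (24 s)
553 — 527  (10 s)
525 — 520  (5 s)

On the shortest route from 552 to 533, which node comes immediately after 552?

553

Compare a few routes:
552–520–533: 7+10 = 17
552–553–533: 6+9 = 15
The minimum is 15 s via 552–553–533.
So from 552 the first move is to 553.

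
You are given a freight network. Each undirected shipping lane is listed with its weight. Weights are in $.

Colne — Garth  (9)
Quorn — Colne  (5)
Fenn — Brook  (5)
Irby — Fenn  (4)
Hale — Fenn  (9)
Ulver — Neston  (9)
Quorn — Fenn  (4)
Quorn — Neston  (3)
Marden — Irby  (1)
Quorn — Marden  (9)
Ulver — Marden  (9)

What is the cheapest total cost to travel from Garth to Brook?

$23

Running Dijkstra from Garth:
Garth: 0
Colne: 9  (via Garth)
Quorn: 14  (via Colne)
Neston: 17  (via Quorn)
Fenn: 18  (via Quorn)
Irby: 22  (via Fenn)
Marden: 23  (via Quorn)
Brook: 23  (via Fenn)
Shortest route: Garth–Colne–Quorn–Fenn–Brook = $23.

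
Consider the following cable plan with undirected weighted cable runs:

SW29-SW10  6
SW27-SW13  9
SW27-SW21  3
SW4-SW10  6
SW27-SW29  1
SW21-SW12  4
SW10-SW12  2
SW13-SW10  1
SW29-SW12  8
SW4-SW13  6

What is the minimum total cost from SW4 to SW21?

Running Dijkstra from SW4:
SW4: 0
SW13: 6  (via SW4)
SW10: 6  (via SW4)
SW12: 8  (via SW10)
SW21: 12  (via SW12)
Shortest route: SW4 → SW10 → SW12 → SW21 = 12.

12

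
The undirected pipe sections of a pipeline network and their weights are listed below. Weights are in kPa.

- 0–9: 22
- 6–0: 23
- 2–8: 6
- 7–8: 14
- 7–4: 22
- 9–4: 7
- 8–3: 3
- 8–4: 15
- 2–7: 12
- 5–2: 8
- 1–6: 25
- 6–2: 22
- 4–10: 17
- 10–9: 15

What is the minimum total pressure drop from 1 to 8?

Running Dijkstra from 1:
1: 0
6: 25  (via 1)
2: 47  (via 6)
0: 48  (via 6)
8: 53  (via 2)
Shortest route: 1 → 6 → 2 → 8 = 53 kPa.

53 kPa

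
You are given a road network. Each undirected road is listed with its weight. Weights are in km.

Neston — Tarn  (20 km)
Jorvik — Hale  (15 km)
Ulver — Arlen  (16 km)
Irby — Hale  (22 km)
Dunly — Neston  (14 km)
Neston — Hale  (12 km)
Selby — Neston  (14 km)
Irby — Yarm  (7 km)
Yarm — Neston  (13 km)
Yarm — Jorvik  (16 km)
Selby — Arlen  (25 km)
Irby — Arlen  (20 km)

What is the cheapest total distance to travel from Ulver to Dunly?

Compare a few routes:
Ulver → Arlen → Selby → Neston → Dunly: 16+25+14+14 = 69
Ulver → Arlen → Irby → Yarm → Neston → Dunly: 16+20+7+13+14 = 70
The minimum is 69 km via Ulver → Arlen → Selby → Neston → Dunly.

69 km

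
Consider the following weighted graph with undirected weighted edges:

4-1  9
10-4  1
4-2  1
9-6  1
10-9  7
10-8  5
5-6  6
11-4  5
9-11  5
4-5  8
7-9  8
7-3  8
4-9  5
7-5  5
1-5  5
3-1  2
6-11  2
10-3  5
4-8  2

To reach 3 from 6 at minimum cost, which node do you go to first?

Enumerating some paths:
6–9–4–10–3: 1+5+1+5 = 12
6–9–10–3: 1+7+5 = 13
6–11–4–10–3: 2+5+1+5 = 13
Cheapest is 6–9–4–10–3 at 12.
So from 6 the first move is to 9.

9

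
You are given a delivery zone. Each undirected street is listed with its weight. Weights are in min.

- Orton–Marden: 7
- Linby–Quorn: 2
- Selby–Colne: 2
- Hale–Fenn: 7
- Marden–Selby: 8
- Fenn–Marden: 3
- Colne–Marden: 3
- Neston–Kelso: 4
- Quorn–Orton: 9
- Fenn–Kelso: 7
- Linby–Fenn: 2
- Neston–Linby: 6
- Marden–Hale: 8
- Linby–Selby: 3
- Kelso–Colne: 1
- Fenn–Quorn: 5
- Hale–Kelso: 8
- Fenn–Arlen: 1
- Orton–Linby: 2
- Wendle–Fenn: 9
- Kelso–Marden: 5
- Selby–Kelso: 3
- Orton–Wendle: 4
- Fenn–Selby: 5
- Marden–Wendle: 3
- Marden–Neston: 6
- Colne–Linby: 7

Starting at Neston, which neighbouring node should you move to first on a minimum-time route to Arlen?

Linby

Compare a few routes:
Neston - Marden - Fenn - Arlen: 6+3+1 = 10
Neston - Kelso - Fenn - Arlen: 4+7+1 = 12
Neston - Linby - Fenn - Arlen: 6+2+1 = 9
The minimum is 9 min via Neston - Linby - Fenn - Arlen.
So from Neston the first move is to Linby.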